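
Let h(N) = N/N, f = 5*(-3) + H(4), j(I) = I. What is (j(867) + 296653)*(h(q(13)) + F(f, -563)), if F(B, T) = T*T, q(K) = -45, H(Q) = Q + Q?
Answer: 94304914400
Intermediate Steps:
H(Q) = 2*Q
f = -7 (f = 5*(-3) + 2*4 = -15 + 8 = -7)
F(B, T) = T²
h(N) = 1
(j(867) + 296653)*(h(q(13)) + F(f, -563)) = (867 + 296653)*(1 + (-563)²) = 297520*(1 + 316969) = 297520*316970 = 94304914400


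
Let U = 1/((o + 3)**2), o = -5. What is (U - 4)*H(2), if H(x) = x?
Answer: -15/2 ≈ -7.5000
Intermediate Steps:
U = 1/4 (U = 1/((-5 + 3)**2) = 1/((-2)**2) = 1/4 ≈ 0.25000)
(U - 4)*H(2) = (1/4 - 4)*2 = -15/4*2 = -15/2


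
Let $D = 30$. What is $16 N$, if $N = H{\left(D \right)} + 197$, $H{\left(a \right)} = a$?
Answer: $3632$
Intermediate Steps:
$N = 227$ ($N = 30 + 197 = 227$)
$16 N = 16 \cdot 227 = 3632$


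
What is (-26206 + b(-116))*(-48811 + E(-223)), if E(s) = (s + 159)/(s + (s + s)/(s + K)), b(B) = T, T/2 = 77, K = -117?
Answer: 3686416671108/2899 ≈ 1.2716e+9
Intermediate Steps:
T = 154 (T = 2*77 = 154)
b(B) = 154
E(s) = (159 + s)/(s + 2*s/(-117 + s)) (E(s) = (s + 159)/(s + (s + s)/(s - 117)) = (159 + s)/(s + (2*s)/(-117 + s)) = (159 + s)/(s + 2*s/(-117 + s)))
(-26206 + b(-116))*(-48811 + E(-223)) = (-26206 + 154)*(-48811 + (-18603 + (-223)² + 42*(-223))/((-223)*(-115 - 223))) = -26052*(-48811 - 1/223*(-18603 + 49729 - 9366)/(-338)) = -26052*(-48811 - 1/223*(-1/338)*21760) = -26052*(-48811 + 10880/37687) = -26052*(-1839529277/37687) = 3686416671108/2899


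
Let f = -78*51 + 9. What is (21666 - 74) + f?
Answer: 17623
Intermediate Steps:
f = -3969 (f = -3978 + 9 = -3969)
(21666 - 74) + f = (21666 - 74) - 3969 = 21592 - 3969 = 17623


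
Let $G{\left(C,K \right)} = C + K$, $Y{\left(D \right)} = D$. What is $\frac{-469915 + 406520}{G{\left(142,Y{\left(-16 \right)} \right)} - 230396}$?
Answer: $\frac{12679}{46054} \approx 0.27531$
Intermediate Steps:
$\frac{-469915 + 406520}{G{\left(142,Y{\left(-16 \right)} \right)} - 230396} = \frac{-469915 + 406520}{\left(142 - 16\right) - 230396} = - \frac{63395}{126 - 230396} = - \frac{63395}{-230270} = \left(-63395\right) \left(- \frac{1}{230270}\right) = \frac{12679}{46054}$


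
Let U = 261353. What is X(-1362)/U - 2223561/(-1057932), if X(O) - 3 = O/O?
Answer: 193712856587/92164567332 ≈ 2.1018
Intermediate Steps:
X(O) = 4 (X(O) = 3 + O/O = 3 + 1 = 4)
X(-1362)/U - 2223561/(-1057932) = 4/261353 - 2223561/(-1057932) = 4*(1/261353) - 2223561*(-1/1057932) = 4/261353 + 741187/352644 = 193712856587/92164567332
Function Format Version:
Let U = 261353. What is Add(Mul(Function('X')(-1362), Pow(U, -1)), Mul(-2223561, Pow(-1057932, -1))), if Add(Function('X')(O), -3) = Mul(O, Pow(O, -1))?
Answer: Rational(193712856587, 92164567332) ≈ 2.1018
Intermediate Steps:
Function('X')(O) = 4 (Function('X')(O) = Add(3, Mul(O, Pow(O, -1))) = Add(3, 1) = 4)
Add(Mul(Function('X')(-1362), Pow(U, -1)), Mul(-2223561, Pow(-1057932, -1))) = Add(Mul(4, Pow(261353, -1)), Mul(-2223561, Pow(-1057932, -1))) = Add(Mul(4, Rational(1, 261353)), Mul(-2223561, Rational(-1, 1057932))) = Add(Rational(4, 261353), Rational(741187, 352644)) = Rational(193712856587, 92164567332)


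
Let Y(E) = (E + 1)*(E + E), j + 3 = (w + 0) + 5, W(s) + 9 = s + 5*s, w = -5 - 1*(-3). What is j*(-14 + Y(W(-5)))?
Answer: 0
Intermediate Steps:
w = -2 (w = -5 + 3 = -2)
W(s) = -9 + 6*s (W(s) = -9 + (s + 5*s) = -9 + 6*s)
j = 0 (j = -3 + ((-2 + 0) + 5) = -3 + (-2 + 5) = -3 + 3 = 0)
Y(E) = 2*E*(1 + E) (Y(E) = (1 + E)*(2*E) = 2*E*(1 + E))
j*(-14 + Y(W(-5))) = 0*(-14 + 2*(-9 + 6*(-5))*(1 + (-9 + 6*(-5)))) = 0*(-14 + 2*(-9 - 30)*(1 + (-9 - 30))) = 0*(-14 + 2*(-39)*(1 - 39)) = 0*(-14 + 2*(-39)*(-38)) = 0*(-14 + 2964) = 0*2950 = 0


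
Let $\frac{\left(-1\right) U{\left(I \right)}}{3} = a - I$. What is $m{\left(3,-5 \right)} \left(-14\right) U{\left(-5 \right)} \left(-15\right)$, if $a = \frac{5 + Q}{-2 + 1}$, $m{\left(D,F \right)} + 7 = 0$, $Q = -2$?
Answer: $8820$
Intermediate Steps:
$m{\left(D,F \right)} = -7$ ($m{\left(D,F \right)} = -7 + 0 = -7$)
$a = -3$ ($a = \frac{5 - 2}{-2 + 1} = \frac{3}{-1} = 3 \left(-1\right) = -3$)
$U{\left(I \right)} = 9 + 3 I$ ($U{\left(I \right)} = - 3 \left(-3 - I\right) = 9 + 3 I$)
$m{\left(3,-5 \right)} \left(-14\right) U{\left(-5 \right)} \left(-15\right) = \left(-7\right) \left(-14\right) \left(9 + 3 \left(-5\right)\right) \left(-15\right) = 98 \left(9 - 15\right) \left(-15\right) = 98 \left(-6\right) \left(-15\right) = \left(-588\right) \left(-15\right) = 8820$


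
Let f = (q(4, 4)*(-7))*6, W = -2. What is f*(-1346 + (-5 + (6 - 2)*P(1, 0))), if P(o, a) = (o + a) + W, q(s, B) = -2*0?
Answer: 0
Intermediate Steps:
q(s, B) = 0
P(o, a) = -2 + a + o (P(o, a) = (o + a) - 2 = (a + o) - 2 = -2 + a + o)
f = 0 (f = (0*(-7))*6 = 0*6 = 0)
f*(-1346 + (-5 + (6 - 2)*P(1, 0))) = 0*(-1346 + (-5 + (6 - 2)*(-2 + 0 + 1))) = 0*(-1346 + (-5 + 4*(-1))) = 0*(-1346 + (-5 - 4)) = 0*(-1346 - 9) = 0*(-1355) = 0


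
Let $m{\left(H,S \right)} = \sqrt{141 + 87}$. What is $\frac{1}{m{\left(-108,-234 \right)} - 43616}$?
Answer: $- \frac{10904}{475588807} - \frac{\sqrt{57}}{951177614} \approx -2.2935 \cdot 10^{-5}$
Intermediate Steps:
$m{\left(H,S \right)} = 2 \sqrt{57}$ ($m{\left(H,S \right)} = \sqrt{228} = 2 \sqrt{57}$)
$\frac{1}{m{\left(-108,-234 \right)} - 43616} = \frac{1}{2 \sqrt{57} - 43616} = \frac{1}{-43616 + 2 \sqrt{57}}$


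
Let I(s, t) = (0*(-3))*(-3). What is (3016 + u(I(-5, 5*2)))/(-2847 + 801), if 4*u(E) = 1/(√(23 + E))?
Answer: -1508/1023 - √23/188232 ≈ -1.4741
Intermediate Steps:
I(s, t) = 0 (I(s, t) = 0*(-3) = 0)
u(E) = 1/(4*√(23 + E)) (u(E) = 1/(4*(√(23 + E))) = 1/(4*√(23 + E)))
(3016 + u(I(-5, 5*2)))/(-2847 + 801) = (3016 + 1/(4*√(23 + 0)))/(-2847 + 801) = (3016 + 1/(4*√23))/(-2046) = (3016 + (√23/23)/4)*(-1/2046) = (3016 + √23/92)*(-1/2046) = -1508/1023 - √23/188232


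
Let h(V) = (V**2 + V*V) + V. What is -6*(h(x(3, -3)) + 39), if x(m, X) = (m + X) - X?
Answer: -360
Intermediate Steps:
x(m, X) = m (x(m, X) = (X + m) - X = m)
h(V) = V + 2*V**2 (h(V) = (V**2 + V**2) + V = 2*V**2 + V = V + 2*V**2)
-6*(h(x(3, -3)) + 39) = -6*(3*(1 + 2*3) + 39) = -6*(3*(1 + 6) + 39) = -6*(3*7 + 39) = -6*(21 + 39) = -6*60 = -360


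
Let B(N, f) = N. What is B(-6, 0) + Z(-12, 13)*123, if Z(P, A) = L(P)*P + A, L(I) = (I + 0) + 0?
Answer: 19305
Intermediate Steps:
L(I) = I (L(I) = I + 0 = I)
Z(P, A) = A + P**2 (Z(P, A) = P*P + A = P**2 + A = A + P**2)
B(-6, 0) + Z(-12, 13)*123 = -6 + (13 + (-12)**2)*123 = -6 + (13 + 144)*123 = -6 + 157*123 = -6 + 19311 = 19305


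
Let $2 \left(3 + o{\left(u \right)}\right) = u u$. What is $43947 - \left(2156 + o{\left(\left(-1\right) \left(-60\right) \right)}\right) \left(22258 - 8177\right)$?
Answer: $-55618246$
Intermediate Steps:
$o{\left(u \right)} = -3 + \frac{u^{2}}{2}$ ($o{\left(u \right)} = -3 + \frac{u u}{2} = -3 + \frac{u^{2}}{2}$)
$43947 - \left(2156 + o{\left(\left(-1\right) \left(-60\right) \right)}\right) \left(22258 - 8177\right) = 43947 - \left(2156 - \left(3 - \frac{\left(\left(-1\right) \left(-60\right)\right)^{2}}{2}\right)\right) \left(22258 - 8177\right) = 43947 - \left(2156 - \left(3 - \frac{60^{2}}{2}\right)\right) \left(22258 - 8177\right) = 43947 - \left(2156 + \left(-3 + \frac{1}{2} \cdot 3600\right)\right) 14081 = 43947 - \left(2156 + \left(-3 + 1800\right)\right) 14081 = 43947 - \left(2156 + 1797\right) 14081 = 43947 - 3953 \cdot 14081 = 43947 - 55662193 = -55618246$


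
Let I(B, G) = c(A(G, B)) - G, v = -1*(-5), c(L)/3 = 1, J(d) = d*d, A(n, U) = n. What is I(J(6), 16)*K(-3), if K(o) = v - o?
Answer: -104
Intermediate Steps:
J(d) = d**2
c(L) = 3 (c(L) = 3*1 = 3)
v = 5
I(B, G) = 3 - G
K(o) = 5 - o
I(J(6), 16)*K(-3) = (3 - 1*16)*(5 - 1*(-3)) = (3 - 16)*(5 + 3) = -13*8 = -104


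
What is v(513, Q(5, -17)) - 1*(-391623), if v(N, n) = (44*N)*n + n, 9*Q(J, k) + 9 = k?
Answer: 2937709/9 ≈ 3.2641e+5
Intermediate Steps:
Q(J, k) = -1 + k/9
v(N, n) = n + 44*N*n (v(N, n) = 44*N*n + n = n + 44*N*n)
v(513, Q(5, -17)) - 1*(-391623) = (-1 + (1/9)*(-17))*(1 + 44*513) - 1*(-391623) = (-1 - 17/9)*(1 + 22572) + 391623 = -26/9*22573 + 391623 = -586898/9 + 391623 = 2937709/9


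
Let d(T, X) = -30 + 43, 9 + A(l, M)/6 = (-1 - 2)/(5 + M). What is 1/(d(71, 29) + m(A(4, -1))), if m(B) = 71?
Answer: 1/84 ≈ 0.011905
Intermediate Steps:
A(l, M) = -54 - 18/(5 + M) (A(l, M) = -54 + 6*((-1 - 2)/(5 + M)) = -54 + 6*(-3/(5 + M)) = -54 - 18/(5 + M))
d(T, X) = 13
1/(d(71, 29) + m(A(4, -1))) = 1/(13 + 71) = 1/84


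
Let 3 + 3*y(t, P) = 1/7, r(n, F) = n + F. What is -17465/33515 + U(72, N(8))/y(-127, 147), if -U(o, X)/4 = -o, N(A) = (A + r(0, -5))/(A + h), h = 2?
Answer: -10152401/33515 ≈ -302.92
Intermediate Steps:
r(n, F) = F + n
y(t, P) = -20/21 (y(t, P) = -1 + (⅓)/7 = -1 + (⅓)*(⅐) = -1 + 1/21 = -20/21)
N(A) = (-5 + A)/(2 + A) (N(A) = (A + (-5 + 0))/(A + 2) = (A - 5)/(2 + A) = (-5 + A)/(2 + A))
U(o, X) = 4*o (U(o, X) = -(-4)*o = 4*o)
-17465/33515 + U(72, N(8))/y(-127, 147) = -17465/33515 + (4*72)/(-20/21) = -17465*1/33515 + 288*(-21/20) = -3493/6703 - 1512/5 = -10152401/33515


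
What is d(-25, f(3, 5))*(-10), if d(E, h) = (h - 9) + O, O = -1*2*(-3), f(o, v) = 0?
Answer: 30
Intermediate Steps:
O = 6 (O = -2*(-3) = 6)
d(E, h) = -3 + h (d(E, h) = (h - 9) + 6 = (-9 + h) + 6 = -3 + h)
d(-25, f(3, 5))*(-10) = (-3 + 0)*(-10) = -3*(-10) = 30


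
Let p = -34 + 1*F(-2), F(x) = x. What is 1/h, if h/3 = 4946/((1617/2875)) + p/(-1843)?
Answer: 993377/26207057462 ≈ 3.7905e-5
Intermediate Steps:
p = -36 (p = -34 + 1*(-2) = -34 - 2 = -36)
h = 26207057462/993377 (h = 3*(4946/((1617/2875)) - 36/(-1843)) = 3*(4946/((1617*(1/2875))) - 36*(-1/1843)) = 3*(4946/(1617/2875) + 36/1843) = 3*(4946*(2875/1617) + 36/1843) = 3*(14219750/1617 + 36/1843) = 3*(26207057462/2980131) = 26207057462/993377 ≈ 26382.)
1/h = 1/(26207057462/993377) = 993377/26207057462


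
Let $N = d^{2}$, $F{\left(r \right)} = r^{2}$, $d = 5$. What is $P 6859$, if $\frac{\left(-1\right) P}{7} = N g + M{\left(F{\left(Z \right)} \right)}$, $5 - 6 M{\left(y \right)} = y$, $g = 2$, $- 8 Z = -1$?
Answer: $- \frac{937165747}{384} \approx -2.4405 \cdot 10^{6}$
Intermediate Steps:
$Z = \frac{1}{8}$ ($Z = \left(- \frac{1}{8}\right) \left(-1\right) = \frac{1}{8} \approx 0.125$)
$M{\left(y \right)} = \frac{5}{6} - \frac{y}{6}$
$N = 25$ ($N = 5^{2} = 25$)
$P = - \frac{136633}{384}$ ($P = - 7 \left(25 \cdot 2 + \left(\frac{5}{6} - \frac{1}{6 \cdot 64}\right)\right) = - 7 \left(50 + \left(\frac{5}{6} - \frac{1}{384}\right)\right) = - 7 \left(50 + \frac{319}{384}\right) = \left(-7\right) \frac{19519}{384} = - \frac{136633}{384} \approx -355.81$)
$P 6859 = \left(- \frac{136633}{384}\right) 6859 = - \frac{937165747}{384}$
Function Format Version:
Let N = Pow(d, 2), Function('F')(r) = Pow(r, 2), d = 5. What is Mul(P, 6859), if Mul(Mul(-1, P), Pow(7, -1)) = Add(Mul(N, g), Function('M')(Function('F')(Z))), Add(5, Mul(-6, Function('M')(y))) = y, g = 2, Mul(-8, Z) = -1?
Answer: Rational(-937165747, 384) ≈ -2.4405e+6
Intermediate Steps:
Z = Rational(1, 8) (Z = Mul(Rational(-1, 8), -1) = Rational(1, 8) ≈ 0.12500)
Function('M')(y) = Add(Rational(5, 6), Mul(Rational(-1, 6), y))
N = 25 (N = Pow(5, 2) = 25)
P = Rational(-136633, 384) (P = Mul(-7, Add(Mul(25, 2), Add(Rational(5, 6), Mul(Rational(-1, 6), Pow(Rational(1, 8), 2))))) = Mul(-7, Add(50, Add(Rational(5, 6), Mul(Rational(-1, 6), Rational(1, 64))))) = Mul(-7, Add(50, Add(Rational(5, 6), Rational(-1, 384)))) = Mul(-7, Add(50, Rational(319, 384))) = Mul(-7, Rational(19519, 384)) = Rational(-136633, 384) ≈ -355.81)
Mul(P, 6859) = Mul(Rational(-136633, 384), 6859) = Rational(-937165747, 384)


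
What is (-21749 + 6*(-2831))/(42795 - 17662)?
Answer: -38735/25133 ≈ -1.5412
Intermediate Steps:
(-21749 + 6*(-2831))/(42795 - 17662) = (-21749 - 16986)/25133 = -38735*1/25133 = -38735/25133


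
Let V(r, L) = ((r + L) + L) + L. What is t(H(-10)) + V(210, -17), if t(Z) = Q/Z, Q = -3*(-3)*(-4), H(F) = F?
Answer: 813/5 ≈ 162.60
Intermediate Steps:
Q = -36 (Q = 9*(-4) = -36)
V(r, L) = r + 3*L (V(r, L) = ((L + r) + L) + L = (r + 2*L) + L = r + 3*L)
t(Z) = -36/Z
t(H(-10)) + V(210, -17) = -36/(-10) + (210 + 3*(-17)) = -36*(-⅒) + (210 - 51) = 18/5 + 159 = 813/5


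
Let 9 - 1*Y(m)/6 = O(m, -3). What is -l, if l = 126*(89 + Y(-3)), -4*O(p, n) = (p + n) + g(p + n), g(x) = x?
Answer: -15750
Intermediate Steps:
O(p, n) = -n/2 - p/2 (O(p, n) = -((p + n) + (p + n))/4 = -((n + p) + (n + p))/4 = -(2*n + 2*p)/4 = -n/2 - p/2)
Y(m) = 45 + 3*m (Y(m) = 54 - 6*(-½*(-3) - m/2) = 54 - 6*(3/2 - m/2) = 54 + (-9 + 3*m) = 45 + 3*m)
l = 15750 (l = 126*(89 + (45 + 3*(-3))) = 126*(89 + (45 - 9)) = 126*(89 + 36) = 126*125 = 15750)
-l = -1*15750 = -15750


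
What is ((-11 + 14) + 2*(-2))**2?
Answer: 1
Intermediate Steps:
((-11 + 14) + 2*(-2))**2 = (3 - 4)**2 = (-1)**2 = 1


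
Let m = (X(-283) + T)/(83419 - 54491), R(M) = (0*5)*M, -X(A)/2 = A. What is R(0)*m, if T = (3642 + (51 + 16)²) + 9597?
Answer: 0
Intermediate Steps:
X(A) = -2*A
T = 17728 (T = (3642 + 67²) + 9597 = (3642 + 4489) + 9597 = 8131 + 9597 = 17728)
R(M) = 0 (R(M) = 0*M = 0)
m = 9147/14464 (m = (-2*(-283) + 17728)/(83419 - 54491) = (566 + 17728)/28928 = 18294*(1/28928) = 9147/14464 ≈ 0.63240)
R(0)*m = 0*(9147/14464) = 0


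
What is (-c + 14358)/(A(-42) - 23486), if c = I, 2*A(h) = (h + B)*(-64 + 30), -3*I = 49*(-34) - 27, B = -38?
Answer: -41381/66378 ≈ -0.62341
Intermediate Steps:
I = 1693/3 (I = -(49*(-34) - 27)/3 = -(-1666 - 27)/3 = -⅓*(-1693) = 1693/3 ≈ 564.33)
A(h) = 646 - 17*h (A(h) = ((h - 38)*(-64 + 30))/2 = ((-38 + h)*(-34))/2 = (1292 - 34*h)/2 = 646 - 17*h)
c = 1693/3 ≈ 564.33
(-c + 14358)/(A(-42) - 23486) = (-1*1693/3 + 14358)/((646 - 17*(-42)) - 23486) = (-1693/3 + 14358)/((646 + 714) - 23486) = 41381/(3*(1360 - 23486)) = (41381/3)/(-22126) = (41381/3)*(-1/22126) = -41381/66378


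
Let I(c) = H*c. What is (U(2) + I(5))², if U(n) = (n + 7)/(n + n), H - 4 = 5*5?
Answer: 346921/16 ≈ 21683.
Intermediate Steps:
H = 29 (H = 4 + 5*5 = 4 + 25 = 29)
I(c) = 29*c
U(n) = (7 + n)/(2*n) (U(n) = (7 + n)/((2*n)) = (7 + n)*(1/(2*n)) = (7 + n)/(2*n))
(U(2) + I(5))² = ((½)*(7 + 2)/2 + 29*5)² = ((½)*(½)*9 + 145)² = (9/4 + 145)² = (589/4)² = 346921/16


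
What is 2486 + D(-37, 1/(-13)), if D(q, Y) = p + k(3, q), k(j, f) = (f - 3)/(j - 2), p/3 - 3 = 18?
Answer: 2509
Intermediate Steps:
p = 63 (p = 9 + 3*18 = 9 + 54 = 63)
k(j, f) = (-3 + f)/(-2 + j)
D(q, Y) = 60 + q (D(q, Y) = 63 + (-3 + q)/(-2 + 3) = 63 + (-3 + q)/1 = 63 + 1*(-3 + q) = 63 + (-3 + q) = 60 + q)
2486 + D(-37, 1/(-13)) = 2486 + (60 - 37) = 2486 + 23 = 2509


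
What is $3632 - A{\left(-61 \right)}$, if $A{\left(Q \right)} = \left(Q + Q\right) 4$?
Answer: $4120$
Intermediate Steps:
$A{\left(Q \right)} = 8 Q$ ($A{\left(Q \right)} = 2 Q 4 = 8 Q$)
$3632 - A{\left(-61 \right)} = 3632 - 8 \left(-61\right) = 3632 - -488 = 3632 + 488 = 4120$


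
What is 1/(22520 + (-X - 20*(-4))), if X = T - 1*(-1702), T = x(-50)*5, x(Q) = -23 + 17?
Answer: 1/20928 ≈ 4.7783e-5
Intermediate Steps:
x(Q) = -6
T = -30 (T = -6*5 = -30)
X = 1672 (X = -30 - 1*(-1702) = -30 + 1702 = 1672)
1/(22520 + (-X - 20*(-4))) = 1/(22520 + (-1*1672 - 20*(-4))) = 1/(22520 + (-1672 + 80)) = 1/(22520 - 1592) = 1/20928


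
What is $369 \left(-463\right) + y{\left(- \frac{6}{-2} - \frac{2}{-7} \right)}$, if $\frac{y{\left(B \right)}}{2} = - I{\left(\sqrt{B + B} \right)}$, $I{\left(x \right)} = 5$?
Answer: $-170857$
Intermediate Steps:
$y{\left(B \right)} = -10$ ($y{\left(B \right)} = 2 \left(\left(-1\right) 5\right) = 2 \left(-5\right) = -10$)
$369 \left(-463\right) + y{\left(- \frac{6}{-2} - \frac{2}{-7} \right)} = 369 \left(-463\right) - 10 = -170847 - 10 = -170857$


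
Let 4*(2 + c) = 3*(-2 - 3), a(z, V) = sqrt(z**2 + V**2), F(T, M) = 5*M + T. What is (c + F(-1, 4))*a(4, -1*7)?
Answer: 53*sqrt(65)/4 ≈ 106.82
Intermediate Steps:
F(T, M) = T + 5*M
a(z, V) = sqrt(V**2 + z**2)
c = -23/4 (c = -2 + (3*(-2 - 3))/4 = -2 + (3*(-5))/4 = -2 + (1/4)*(-15) = -2 - 15/4 = -23/4 ≈ -5.7500)
(c + F(-1, 4))*a(4, -1*7) = (-23/4 + (-1 + 5*4))*sqrt((-1*7)**2 + 4**2) = (-23/4 + (-1 + 20))*sqrt((-7)**2 + 16) = (-23/4 + 19)*sqrt(49 + 16) = 53*sqrt(65)/4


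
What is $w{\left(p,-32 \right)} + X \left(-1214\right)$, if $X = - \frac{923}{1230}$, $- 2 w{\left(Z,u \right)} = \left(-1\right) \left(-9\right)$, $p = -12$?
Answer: $\frac{1114987}{1230} \approx 906.49$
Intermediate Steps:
$w{\left(Z,u \right)} = - \frac{9}{2}$ ($w{\left(Z,u \right)} = - \frac{\left(-1\right) \left(-9\right)}{2} = \left(- \frac{1}{2}\right) 9 = - \frac{9}{2}$)
$X = - \frac{923}{1230}$ ($X = \left(-923\right) \frac{1}{1230} = - \frac{923}{1230} \approx -0.75041$)
$w{\left(p,-32 \right)} + X \left(-1214\right) = - \frac{9}{2} - - \frac{560261}{615} = - \frac{9}{2} + \frac{560261}{615} = \frac{1114987}{1230}$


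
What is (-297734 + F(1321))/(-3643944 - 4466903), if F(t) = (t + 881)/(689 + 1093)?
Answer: 88426631/2408921559 ≈ 0.036708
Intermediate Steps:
F(t) = 881/1782 + t/1782 (F(t) = (881 + t)/1782 = (881 + t)*(1/1782) = 881/1782 + t/1782)
(-297734 + F(1321))/(-3643944 - 4466903) = (-297734 + (881/1782 + (1/1782)*1321))/(-3643944 - 4466903) = (-297734 + (881/1782 + 1321/1782))/(-8110847) = (-297734 + 367/297)*(-1/8110847) = -88426631/297*(-1/8110847) = 88426631/2408921559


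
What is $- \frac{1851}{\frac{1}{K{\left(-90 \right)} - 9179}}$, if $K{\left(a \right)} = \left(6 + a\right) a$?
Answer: $2996769$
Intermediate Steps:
$K{\left(a \right)} = a \left(6 + a\right)$
$- \frac{1851}{\frac{1}{K{\left(-90 \right)} - 9179}} = - \frac{1851}{\frac{1}{- 90 \left(6 - 90\right) - 9179}} = - \frac{1851}{\frac{1}{\left(-90\right) \left(-84\right) - 9179}} = - \frac{1851}{\frac{1}{7560 - 9179}} = - \frac{1851}{\frac{1}{-1619}} = - \frac{1851}{- \frac{1}{1619}} = \left(-1851\right) \left(-1619\right) = 2996769$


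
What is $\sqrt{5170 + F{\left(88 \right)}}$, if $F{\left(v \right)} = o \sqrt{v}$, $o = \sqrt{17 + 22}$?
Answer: $\sqrt{5170 + 2 \sqrt{858}} \approx 72.309$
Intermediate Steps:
$o = \sqrt{39} \approx 6.245$
$F{\left(v \right)} = \sqrt{39} \sqrt{v}$
$\sqrt{5170 + F{\left(88 \right)}} = \sqrt{5170 + \sqrt{39} \sqrt{88}} = \sqrt{5170 + \sqrt{39} \cdot 2 \sqrt{22}} = \sqrt{5170 + 2 \sqrt{858}}$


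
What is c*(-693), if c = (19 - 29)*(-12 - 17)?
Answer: -200970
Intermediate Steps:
c = 290 (c = -10*(-29) = 290)
c*(-693) = 290*(-693) = -200970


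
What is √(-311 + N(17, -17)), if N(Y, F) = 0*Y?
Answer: I*√311 ≈ 17.635*I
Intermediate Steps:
N(Y, F) = 0
√(-311 + N(17, -17)) = √(-311 + 0) = √(-311) = I*√311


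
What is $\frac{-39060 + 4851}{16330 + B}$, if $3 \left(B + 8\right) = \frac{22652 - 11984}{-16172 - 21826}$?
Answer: $- \frac{649936791}{310099900} \approx -2.0959$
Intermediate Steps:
$B = - \frac{153770}{18999}$ ($B = -8 + \frac{\left(22652 - 11984\right) \frac{1}{-16172 - 21826}}{3} = -8 + \frac{10668 \frac{1}{-37998}}{3} = -8 + \frac{10668 \left(- \frac{1}{37998}\right)}{3} = -8 + \frac{1}{3} \left(- \frac{1778}{6333}\right) = -8 - \frac{1778}{18999} = - \frac{153770}{18999} \approx -8.0936$)
$\frac{-39060 + 4851}{16330 + B} = \frac{-39060 + 4851}{16330 - \frac{153770}{18999}} = - \frac{34209}{\frac{310099900}{18999}} = \left(-34209\right) \frac{18999}{310099900} = - \frac{649936791}{310099900}$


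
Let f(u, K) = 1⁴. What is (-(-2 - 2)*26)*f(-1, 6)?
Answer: 104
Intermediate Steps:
f(u, K) = 1
(-(-2 - 2)*26)*f(-1, 6) = (-(-2 - 2)*26)*1 = (-1*(-4)*26)*1 = (4*26)*1 = 104*1 = 104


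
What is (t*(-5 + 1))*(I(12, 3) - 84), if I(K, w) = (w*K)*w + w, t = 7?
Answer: -756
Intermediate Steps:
I(K, w) = w + K*w**2 (I(K, w) = (K*w)*w + w = K*w**2 + w = w + K*w**2)
(t*(-5 + 1))*(I(12, 3) - 84) = (7*(-5 + 1))*(3*(1 + 12*3) - 84) = (7*(-4))*(3*(1 + 36) - 84) = -28*(3*37 - 84) = -28*(111 - 84) = -28*27 = -756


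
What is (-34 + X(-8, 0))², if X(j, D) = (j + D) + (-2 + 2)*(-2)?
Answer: 1764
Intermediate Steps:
X(j, D) = D + j (X(j, D) = (D + j) + 0*(-2) = (D + j) + 0 = D + j)
(-34 + X(-8, 0))² = (-34 + (0 - 8))² = (-34 - 8)² = (-42)² = 1764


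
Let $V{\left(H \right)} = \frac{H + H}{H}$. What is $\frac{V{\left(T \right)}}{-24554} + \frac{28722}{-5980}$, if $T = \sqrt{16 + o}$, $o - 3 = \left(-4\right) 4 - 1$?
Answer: $- \frac{176312987}{36708230} \approx -4.8031$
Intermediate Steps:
$o = -14$ ($o = 3 - 17 = -14$)
$T = \sqrt{2}$ ($T = \sqrt{16 - 14} = \sqrt{2} \approx 1.4142$)
$V{\left(H \right)} = 2$ ($V{\left(H \right)} = \frac{2 H}{H} = 2$)
$\frac{V{\left(T \right)}}{-24554} + \frac{28722}{-5980} = \frac{2}{-24554} + \frac{28722}{-5980} = 2 \left(- \frac{1}{24554}\right) + 28722 \left(- \frac{1}{5980}\right) = - \frac{1}{12277} - \frac{14361}{2990} = - \frac{176312987}{36708230}$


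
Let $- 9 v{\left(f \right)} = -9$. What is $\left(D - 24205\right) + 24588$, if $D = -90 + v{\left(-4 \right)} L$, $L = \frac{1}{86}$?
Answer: $\frac{25199}{86} \approx 293.01$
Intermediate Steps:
$v{\left(f \right)} = 1$ ($v{\left(f \right)} = \left(- \frac{1}{9}\right) \left(-9\right) = 1$)
$L = \frac{1}{86} \approx 0.011628$
$D = - \frac{7739}{86}$ ($D = -90 + 1 \cdot \frac{1}{86} = -90 + \frac{1}{86} = - \frac{7739}{86} \approx -89.988$)
$\left(D - 24205\right) + 24588 = \left(- \frac{7739}{86} - 24205\right) + 24588 = - \frac{2089369}{86} + 24588 = \frac{25199}{86}$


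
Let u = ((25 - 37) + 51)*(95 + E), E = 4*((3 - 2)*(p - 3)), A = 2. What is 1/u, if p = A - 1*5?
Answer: 1/2769 ≈ 0.00036114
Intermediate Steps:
p = -3 (p = 2 - 1*5 = 2 - 5 = -3)
E = -24 (E = 4*((3 - 2)*(-3 - 3)) = 4*(1*(-6)) = 4*(-6) = -24)
u = 2769 (u = ((25 - 37) + 51)*(95 - 24) = (-12 + 51)*71 = 39*71 = 2769)
1/u = 1/2769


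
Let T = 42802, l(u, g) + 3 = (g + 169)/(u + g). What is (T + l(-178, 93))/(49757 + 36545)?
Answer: 3637653/7335670 ≈ 0.49589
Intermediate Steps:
l(u, g) = -3 + (169 + g)/(g + u) (l(u, g) = -3 + (g + 169)/(u + g) = -3 + (169 + g)/(g + u))
(T + l(-178, 93))/(49757 + 36545) = (42802 + (169 - 3*(-178) - 2*93)/(93 - 178))/(49757 + 36545) = (42802 + (169 + 534 - 186)/(-85))/86302 = (42802 - 1/85*517)*(1/86302) = (42802 - 517/85)*(1/86302) = (3637653/85)*(1/86302) = 3637653/7335670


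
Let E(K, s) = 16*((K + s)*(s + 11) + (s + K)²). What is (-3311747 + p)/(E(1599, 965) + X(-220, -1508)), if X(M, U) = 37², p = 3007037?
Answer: -304710/145226329 ≈ -0.0020982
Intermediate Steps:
X(M, U) = 1369
E(K, s) = 16*(K + s)² + 16*(11 + s)*(K + s) (E(K, s) = 16*((K + s)*(11 + s) + (K + s)²) = 16*((11 + s)*(K + s) + (K + s)²) = 16*((K + s)² + (11 + s)*(K + s)) = 16*(K + s)² + 16*(11 + s)*(K + s))
(-3311747 + p)/(E(1599, 965) + X(-220, -1508)) = (-3311747 + 3007037)/((16*965² + 16*(1599 + 965)² + 176*1599 + 176*965 + 16*1599*965) + 1369) = -304710/((16*931225 + 16*2564² + 281424 + 169840 + 24688560) + 1369) = -304710/((14899600 + 16*6574096 + 281424 + 169840 + 24688560) + 1369) = -304710/((14899600 + 105185536 + 281424 + 169840 + 24688560) + 1369) = -304710/(145224960 + 1369) = -304710/145226329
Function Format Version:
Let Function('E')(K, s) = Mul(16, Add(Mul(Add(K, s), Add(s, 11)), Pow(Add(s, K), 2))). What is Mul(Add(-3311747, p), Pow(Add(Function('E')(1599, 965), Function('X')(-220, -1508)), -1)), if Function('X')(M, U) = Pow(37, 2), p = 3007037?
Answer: Rational(-304710, 145226329) ≈ -0.0020982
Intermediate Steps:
Function('X')(M, U) = 1369
Function('E')(K, s) = Add(Mul(16, Pow(Add(K, s), 2)), Mul(16, Add(11, s), Add(K, s))) (Function('E')(K, s) = Mul(16, Add(Mul(Add(K, s), Add(11, s)), Pow(Add(K, s), 2))) = Mul(16, Add(Mul(Add(11, s), Add(K, s)), Pow(Add(K, s), 2))) = Mul(16, Add(Pow(Add(K, s), 2), Mul(Add(11, s), Add(K, s)))) = Add(Mul(16, Pow(Add(K, s), 2)), Mul(16, Add(11, s), Add(K, s))))
Mul(Add(-3311747, p), Pow(Add(Function('E')(1599, 965), Function('X')(-220, -1508)), -1)) = Mul(Add(-3311747, 3007037), Pow(Add(Add(Mul(16, Pow(965, 2)), Mul(16, Pow(Add(1599, 965), 2)), Mul(176, 1599), Mul(176, 965), Mul(16, 1599, 965)), 1369), -1)) = Mul(-304710, Pow(Add(Add(Mul(16, 931225), Mul(16, Pow(2564, 2)), 281424, 169840, 24688560), 1369), -1)) = Mul(-304710, Pow(Add(Add(14899600, Mul(16, 6574096), 281424, 169840, 24688560), 1369), -1)) = Mul(-304710, Pow(Add(Add(14899600, 105185536, 281424, 169840, 24688560), 1369), -1)) = Mul(-304710, Pow(Add(145224960, 1369), -1)) = Mul(-304710, Pow(145226329, -1)) = Mul(-304710, Rational(1, 145226329)) = Rational(-304710, 145226329)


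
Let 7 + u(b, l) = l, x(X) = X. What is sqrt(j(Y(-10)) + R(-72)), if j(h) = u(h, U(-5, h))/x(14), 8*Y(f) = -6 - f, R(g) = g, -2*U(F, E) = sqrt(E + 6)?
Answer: sqrt(-56840 - 14*sqrt(26))/28 ≈ 8.52*I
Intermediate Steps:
U(F, E) = -sqrt(6 + E)/2 (U(F, E) = -sqrt(E + 6)/2 = -sqrt(6 + E)/2)
u(b, l) = -7 + l
Y(f) = -3/4 - f/8 (Y(f) = (-6 - f)/8 = -3/4 - f/8)
j(h) = -1/2 - sqrt(6 + h)/28 (j(h) = (-7 - sqrt(6 + h)/2)/14 = (-7 - sqrt(6 + h)/2)*(1/14) = -1/2 - sqrt(6 + h)/28)
sqrt(j(Y(-10)) + R(-72)) = sqrt((-1/2 - sqrt(6 + (-3/4 - 1/8*(-10)))/28) - 72) = sqrt((-1/2 - sqrt(6 + (-3/4 + 5/4))/28) - 72) = sqrt((-1/2 - sqrt(6 + 1/2)/28) - 72) = sqrt((-1/2 - sqrt(26)/56) - 72) = sqrt(-145/2 - sqrt(26)/56)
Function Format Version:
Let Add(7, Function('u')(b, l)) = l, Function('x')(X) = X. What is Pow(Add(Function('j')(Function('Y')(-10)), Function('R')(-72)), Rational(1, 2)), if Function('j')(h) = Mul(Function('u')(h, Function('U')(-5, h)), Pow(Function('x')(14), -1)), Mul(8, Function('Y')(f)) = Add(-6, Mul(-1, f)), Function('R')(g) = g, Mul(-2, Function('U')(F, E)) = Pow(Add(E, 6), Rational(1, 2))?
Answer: Mul(Rational(1, 28), Pow(Add(-56840, Mul(-14, Pow(26, Rational(1, 2)))), Rational(1, 2))) ≈ Mul(8.5200, I)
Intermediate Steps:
Function('U')(F, E) = Mul(Rational(-1, 2), Pow(Add(6, E), Rational(1, 2))) (Function('U')(F, E) = Mul(Rational(-1, 2), Pow(Add(E, 6), Rational(1, 2))) = Mul(Rational(-1, 2), Pow(Add(6, E), Rational(1, 2))))
Function('u')(b, l) = Add(-7, l)
Function('Y')(f) = Add(Rational(-3, 4), Mul(Rational(-1, 8), f)) (Function('Y')(f) = Mul(Rational(1, 8), Add(-6, Mul(-1, f))) = Add(Rational(-3, 4), Mul(Rational(-1, 8), f)))
Function('j')(h) = Add(Rational(-1, 2), Mul(Rational(-1, 28), Pow(Add(6, h), Rational(1, 2)))) (Function('j')(h) = Mul(Add(-7, Mul(Rational(-1, 2), Pow(Add(6, h), Rational(1, 2)))), Pow(14, -1)) = Mul(Add(-7, Mul(Rational(-1, 2), Pow(Add(6, h), Rational(1, 2)))), Rational(1, 14)) = Add(Rational(-1, 2), Mul(Rational(-1, 28), Pow(Add(6, h), Rational(1, 2)))))
Pow(Add(Function('j')(Function('Y')(-10)), Function('R')(-72)), Rational(1, 2)) = Pow(Add(Add(Rational(-1, 2), Mul(Rational(-1, 28), Pow(Add(6, Add(Rational(-3, 4), Mul(Rational(-1, 8), -10))), Rational(1, 2)))), -72), Rational(1, 2)) = Pow(Add(Add(Rational(-1, 2), Mul(Rational(-1, 28), Pow(Add(6, Add(Rational(-3, 4), Rational(5, 4))), Rational(1, 2)))), -72), Rational(1, 2)) = Pow(Add(Add(Rational(-1, 2), Mul(Rational(-1, 28), Pow(Add(6, Rational(1, 2)), Rational(1, 2)))), -72), Rational(1, 2)) = Pow(Add(Add(Rational(-1, 2), Mul(Rational(-1, 28), Pow(Rational(13, 2), Rational(1, 2)))), -72), Rational(1, 2)) = Pow(Add(Add(Rational(-1, 2), Mul(Rational(-1, 28), Mul(Rational(1, 2), Pow(26, Rational(1, 2))))), -72), Rational(1, 2)) = Pow(Add(Add(Rational(-1, 2), Mul(Rational(-1, 56), Pow(26, Rational(1, 2)))), -72), Rational(1, 2)) = Pow(Add(Rational(-145, 2), Mul(Rational(-1, 56), Pow(26, Rational(1, 2)))), Rational(1, 2))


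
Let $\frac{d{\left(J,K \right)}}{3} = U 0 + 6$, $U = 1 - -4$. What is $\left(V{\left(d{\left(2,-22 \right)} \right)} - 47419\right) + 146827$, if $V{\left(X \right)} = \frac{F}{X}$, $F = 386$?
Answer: $\frac{894865}{9} \approx 99430.0$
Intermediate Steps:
$U = 5$ ($U = 1 + 4 = 5$)
$d{\left(J,K \right)} = 18$ ($d{\left(J,K \right)} = 3 \left(5 \cdot 0 + 6\right) = 3 \left(0 + 6\right) = 3 \cdot 6 = 18$)
$V{\left(X \right)} = \frac{386}{X}$
$\left(V{\left(d{\left(2,-22 \right)} \right)} - 47419\right) + 146827 = \left(\frac{386}{18} - 47419\right) + 146827 = \left(386 \cdot \frac{1}{18} - 47419\right) + 146827 = \left(\frac{193}{9} - 47419\right) + 146827 = - \frac{426578}{9} + 146827 = \frac{894865}{9}$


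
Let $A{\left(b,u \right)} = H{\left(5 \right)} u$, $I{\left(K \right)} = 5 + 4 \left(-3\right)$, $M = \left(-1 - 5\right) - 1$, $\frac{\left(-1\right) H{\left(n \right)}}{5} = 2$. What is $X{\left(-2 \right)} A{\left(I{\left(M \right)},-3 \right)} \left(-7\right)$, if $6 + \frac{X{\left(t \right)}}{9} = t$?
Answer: $15120$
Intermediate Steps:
$H{\left(n \right)} = -10$ ($H{\left(n \right)} = \left(-5\right) 2 = -10$)
$M = -7$ ($M = -6 - 1 = -7$)
$X{\left(t \right)} = -54 + 9 t$
$I{\left(K \right)} = -7$ ($I{\left(K \right)} = 5 - 12 = -7$)
$A{\left(b,u \right)} = - 10 u$
$X{\left(-2 \right)} A{\left(I{\left(M \right)},-3 \right)} \left(-7\right) = \left(-54 + 9 \left(-2\right)\right) \left(\left(-10\right) \left(-3\right)\right) \left(-7\right) = \left(-54 - 18\right) 30 \left(-7\right) = \left(-72\right) 30 \left(-7\right) = \left(-2160\right) \left(-7\right) = 15120$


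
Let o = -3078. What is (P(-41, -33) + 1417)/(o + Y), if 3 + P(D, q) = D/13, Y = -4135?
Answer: -18341/93769 ≈ -0.19560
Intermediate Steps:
P(D, q) = -3 + D/13
(P(-41, -33) + 1417)/(o + Y) = ((-3 + (1/13)*(-41)) + 1417)/(-3078 - 4135) = ((-3 - 41/13) + 1417)/(-7213) = (-80/13 + 1417)*(-1/7213) = (18341/13)*(-1/7213) = -18341/93769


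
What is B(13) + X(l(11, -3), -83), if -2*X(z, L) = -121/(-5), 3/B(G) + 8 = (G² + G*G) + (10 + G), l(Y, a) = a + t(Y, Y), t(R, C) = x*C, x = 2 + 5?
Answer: -42683/3530 ≈ -12.092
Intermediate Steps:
x = 7
t(R, C) = 7*C
l(Y, a) = a + 7*Y
B(G) = 3/(2 + G + 2*G²) (B(G) = 3/(-8 + ((G² + G*G) + (10 + G))) = 3/(-8 + ((G² + G²) + (10 + G))) = 3/(-8 + (2*G² + (10 + G))) = 3/(-8 + (10 + G + 2*G²)) = 3/(2 + G + 2*G²))
X(z, L) = -121/10 (X(z, L) = -(-121)/(2*(-5)) = -(-121)*(-1)/(2*5) = -½*121/5 = -121/10)
B(13) + X(l(11, -3), -83) = 3/(2 + 13 + 2*13²) - 121/10 = 3/(2 + 13 + 2*169) - 121/10 = 3/(2 + 13 + 338) - 121/10 = 3/353 - 121/10 = -42683/3530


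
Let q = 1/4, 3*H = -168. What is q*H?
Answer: -14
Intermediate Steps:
H = -56 (H = (⅓)*(-168) = -56)
q = ¼ ≈ 0.25000
q*H = (¼)*(-56) = -14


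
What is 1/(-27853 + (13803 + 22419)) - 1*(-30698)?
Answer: 256911563/8369 ≈ 30698.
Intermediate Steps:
1/(-27853 + (13803 + 22419)) - 1*(-30698) = 1/(-27853 + 36222) + 30698 = 1/8369 + 30698 = 256911563/8369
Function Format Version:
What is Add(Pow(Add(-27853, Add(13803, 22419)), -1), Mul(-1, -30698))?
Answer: Rational(256911563, 8369) ≈ 30698.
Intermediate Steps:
Add(Pow(Add(-27853, Add(13803, 22419)), -1), Mul(-1, -30698)) = Add(Pow(Add(-27853, 36222), -1), 30698) = Add(Pow(8369, -1), 30698) = Add(Rational(1, 8369), 30698) = Rational(256911563, 8369)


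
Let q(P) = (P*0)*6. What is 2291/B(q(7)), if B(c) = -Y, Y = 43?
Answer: -2291/43 ≈ -53.279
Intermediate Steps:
q(P) = 0 (q(P) = 0*6 = 0)
B(c) = -43 (B(c) = -1*43 = -43)
2291/B(q(7)) = 2291/(-43) = 2291*(-1/43) = -2291/43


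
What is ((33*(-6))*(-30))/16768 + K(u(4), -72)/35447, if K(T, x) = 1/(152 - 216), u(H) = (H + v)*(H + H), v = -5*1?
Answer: 105277459/297187648 ≈ 0.35425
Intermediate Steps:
v = -5
u(H) = 2*H*(-5 + H) (u(H) = (H - 5)*(H + H) = (-5 + H)*(2*H) = 2*H*(-5 + H))
K(T, x) = -1/64 (K(T, x) = 1/(-64) = -1/64)
((33*(-6))*(-30))/16768 + K(u(4), -72)/35447 = ((33*(-6))*(-30))/16768 - 1/64/35447 = -198*(-30)*(1/16768) - 1/64*1/35447 = 5940*(1/16768) - 1/2268608 = 1485/4192 - 1/2268608 = 105277459/297187648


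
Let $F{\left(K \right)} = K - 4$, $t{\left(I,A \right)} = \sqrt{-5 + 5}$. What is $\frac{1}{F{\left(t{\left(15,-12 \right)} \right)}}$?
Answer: $- \frac{1}{4} \approx -0.25$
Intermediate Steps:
$t{\left(I,A \right)} = 0$ ($t{\left(I,A \right)} = \sqrt{0} = 0$)
$F{\left(K \right)} = -4 + K$
$\frac{1}{F{\left(t{\left(15,-12 \right)} \right)}} = \frac{1}{-4 + 0} = \frac{1}{-4} = - \frac{1}{4}$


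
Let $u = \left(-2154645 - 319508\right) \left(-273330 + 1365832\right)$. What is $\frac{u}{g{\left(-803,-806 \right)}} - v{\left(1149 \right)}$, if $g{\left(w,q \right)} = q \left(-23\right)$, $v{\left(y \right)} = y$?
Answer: $- \frac{43597393564}{299} \approx -1.4581 \cdot 10^{8}$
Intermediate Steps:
$u = -2703017100806$ ($u = \left(-2474153\right) 1092502 = -2703017100806$)
$g{\left(w,q \right)} = - 23 q$
$\frac{u}{g{\left(-803,-806 \right)}} - v{\left(1149 \right)} = - \frac{2703017100806}{\left(-23\right) \left(-806\right)} - 1149 = - \frac{2703017100806}{18538} - 1149 = \left(-2703017100806\right) \frac{1}{18538} - 1149 = - \frac{43597050013}{299} - 1149 = - \frac{43597393564}{299}$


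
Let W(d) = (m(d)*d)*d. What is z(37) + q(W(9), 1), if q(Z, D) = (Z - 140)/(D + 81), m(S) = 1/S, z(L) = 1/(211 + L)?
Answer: -16203/10168 ≈ -1.5935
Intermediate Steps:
W(d) = d (W(d) = (d/d)*d = 1*d = d)
q(Z, D) = (-140 + Z)/(81 + D)
z(37) + q(W(9), 1) = 1/(211 + 37) + (-140 + 9)/(81 + 1) = 1/248 - 131/82 = -16203/10168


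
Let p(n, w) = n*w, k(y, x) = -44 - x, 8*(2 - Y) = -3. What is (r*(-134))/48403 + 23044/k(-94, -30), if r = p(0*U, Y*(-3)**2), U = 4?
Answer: -1646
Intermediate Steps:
Y = 19/8 (Y = 2 - 1/8*(-3) = 2 + 3/8 = 19/8 ≈ 2.3750)
r = 0 (r = (0*4)*((19/8)*(-3)**2) = 0*((19/8)*9) = 0*(171/8) = 0)
(r*(-134))/48403 + 23044/k(-94, -30) = (0*(-134))/48403 + 23044/(-44 - 1*(-30)) = 0*(1/48403) + 23044/(-44 + 30) = 0 + 23044/(-14) = 0 + 23044*(-1/14) = 0 - 1646 = -1646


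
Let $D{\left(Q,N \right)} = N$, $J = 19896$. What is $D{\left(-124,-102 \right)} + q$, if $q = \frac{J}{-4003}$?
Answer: $- \frac{428202}{4003} \approx -106.97$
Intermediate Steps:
$q = - \frac{19896}{4003}$ ($q = \frac{19896}{-4003} = 19896 \left(- \frac{1}{4003}\right) = - \frac{19896}{4003} \approx -4.9703$)
$D{\left(-124,-102 \right)} + q = -102 - \frac{19896}{4003} = - \frac{428202}{4003}$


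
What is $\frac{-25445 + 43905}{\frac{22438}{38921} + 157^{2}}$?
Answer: $\frac{718481660}{959386167} \approx 0.7489$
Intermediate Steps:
$\frac{-25445 + 43905}{\frac{22438}{38921} + 157^{2}} = \frac{18460}{22438 \cdot \frac{1}{38921} + 24649} = \frac{18460}{\frac{22438}{38921} + 24649} = \frac{18460}{\frac{959386167}{38921}} = 18460 \cdot \frac{38921}{959386167} = \frac{718481660}{959386167}$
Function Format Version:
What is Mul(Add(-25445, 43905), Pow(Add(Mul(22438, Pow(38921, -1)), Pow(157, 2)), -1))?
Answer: Rational(718481660, 959386167) ≈ 0.74890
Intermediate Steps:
Mul(Add(-25445, 43905), Pow(Add(Mul(22438, Pow(38921, -1)), Pow(157, 2)), -1)) = Mul(18460, Pow(Add(Mul(22438, Rational(1, 38921)), 24649), -1)) = Mul(18460, Pow(Add(Rational(22438, 38921), 24649), -1)) = Mul(18460, Pow(Rational(959386167, 38921), -1)) = Mul(18460, Rational(38921, 959386167)) = Rational(718481660, 959386167)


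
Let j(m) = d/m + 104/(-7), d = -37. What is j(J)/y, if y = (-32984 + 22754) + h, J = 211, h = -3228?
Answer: 7401/6625822 ≈ 0.0011170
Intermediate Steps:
j(m) = -104/7 - 37/m (j(m) = -37/m + 104/(-7) = -37/m + 104*(-⅐) = -37/m - 104/7 = -104/7 - 37/m)
y = -13458 (y = (-32984 + 22754) - 3228 = -10230 - 3228 = -13458)
j(J)/y = (-104/7 - 37/211)/(-13458) = (-104/7 - 37*1/211)*(-1/13458) = (-104/7 - 37/211)*(-1/13458) = -22203/1477*(-1/13458) = 7401/6625822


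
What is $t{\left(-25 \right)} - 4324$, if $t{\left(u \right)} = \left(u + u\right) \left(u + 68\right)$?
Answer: $-6474$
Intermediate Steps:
$t{\left(u \right)} = 2 u \left(68 + u\right)$
$t{\left(-25 \right)} - 4324 = 2 \left(-25\right) \left(68 - 25\right) - 4324 = 2 \left(-25\right) 43 - 4324 = -2150 - 4324 = -6474$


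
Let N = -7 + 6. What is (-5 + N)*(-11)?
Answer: 66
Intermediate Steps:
N = -1
(-5 + N)*(-11) = (-5 - 1)*(-11) = -6*(-11) = 66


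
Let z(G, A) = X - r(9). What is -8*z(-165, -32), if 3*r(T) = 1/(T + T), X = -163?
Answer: 35212/27 ≈ 1304.1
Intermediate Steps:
r(T) = 1/(6*T) (r(T) = 1/(3*(T + T)) = 1/(3*((2*T))) = (1/(2*T))/3 = 1/(6*T))
z(G, A) = -8803/54 (z(G, A) = -163 - 1/(6*9) = -163 - 1*1/54 = -163 - 1/54 = -8803/54)
-8*z(-165, -32) = -8*(-8803/54) = 35212/27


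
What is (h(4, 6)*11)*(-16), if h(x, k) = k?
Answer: -1056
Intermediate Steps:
(h(4, 6)*11)*(-16) = (6*11)*(-16) = 66*(-16) = -1056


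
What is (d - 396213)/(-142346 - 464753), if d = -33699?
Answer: 429912/607099 ≈ 0.70814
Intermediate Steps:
(d - 396213)/(-142346 - 464753) = (-33699 - 396213)/(-142346 - 464753) = -429912/(-607099) = -429912*(-1/607099) = 429912/607099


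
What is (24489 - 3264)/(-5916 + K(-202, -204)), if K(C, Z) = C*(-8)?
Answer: -849/172 ≈ -4.9360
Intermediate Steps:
K(C, Z) = -8*C
(24489 - 3264)/(-5916 + K(-202, -204)) = (24489 - 3264)/(-5916 - 8*(-202)) = 21225/(-5916 + 1616) = 21225/(-4300) = 21225*(-1/4300) = -849/172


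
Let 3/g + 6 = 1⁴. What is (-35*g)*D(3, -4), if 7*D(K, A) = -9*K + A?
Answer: -93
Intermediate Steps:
D(K, A) = -9*K/7 + A/7 (D(K, A) = (-9*K + A)/7 = (A - 9*K)/7 = -9*K/7 + A/7)
g = -⅗ (g = 3/(-6 + 1⁴) = 3/(-6 + 1) = 3/(-5) = 3*(-⅕) = -⅗ ≈ -0.60000)
(-35*g)*D(3, -4) = (-35*(-⅗))*(-9/7*3 + (⅐)*(-4)) = 21*(-27/7 - 4/7) = 21*(-31/7) = -93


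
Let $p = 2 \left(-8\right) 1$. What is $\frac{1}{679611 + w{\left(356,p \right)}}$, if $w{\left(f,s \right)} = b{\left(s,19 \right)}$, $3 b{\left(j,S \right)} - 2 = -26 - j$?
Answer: $\frac{3}{2038825} \approx 1.4714 \cdot 10^{-6}$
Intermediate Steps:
$b{\left(j,S \right)} = -8 - \frac{j}{3}$ ($b{\left(j,S \right)} = \frac{2}{3} + \frac{-26 - j}{3} = \frac{2}{3} - \left(\frac{26}{3} + \frac{j}{3}\right) = -8 - \frac{j}{3}$)
$p = -16$ ($p = \left(-16\right) 1 = -16$)
$w{\left(f,s \right)} = -8 - \frac{s}{3}$
$\frac{1}{679611 + w{\left(356,p \right)}} = \frac{1}{679611 - \frac{8}{3}} = \frac{1}{\frac{2038825}{3}} = \frac{3}{2038825}$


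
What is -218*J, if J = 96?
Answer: -20928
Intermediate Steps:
-218*J = -218*96 = -20928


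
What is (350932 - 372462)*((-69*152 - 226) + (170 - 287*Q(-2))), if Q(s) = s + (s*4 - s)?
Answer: 177579440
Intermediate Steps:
Q(s) = 4*s (Q(s) = s + (4*s - s) = s + 3*s = 4*s)
(350932 - 372462)*((-69*152 - 226) + (170 - 287*Q(-2))) = (350932 - 372462)*((-69*152 - 226) + (170 - 1148*(-2))) = -21530*((-10488 - 226) + (170 - 287*(-8))) = -21530*(-10714 + (170 + 2296)) = -21530*(-10714 + 2466) = -21530*(-8248) = 177579440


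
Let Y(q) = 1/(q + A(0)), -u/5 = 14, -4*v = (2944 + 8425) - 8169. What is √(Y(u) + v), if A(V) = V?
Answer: I*√3920070/70 ≈ 28.285*I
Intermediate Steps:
v = -800 (v = -((2944 + 8425) - 8169)/4 = -(11369 - 8169)/4 = -¼*3200 = -800)
u = -70 (u = -5*14 = -70)
Y(q) = 1/q (Y(q) = 1/(q + 0) = 1/q)
√(Y(u) + v) = √(1/(-70) - 800) = √(-1/70 - 800) = √(-56001/70) = I*√3920070/70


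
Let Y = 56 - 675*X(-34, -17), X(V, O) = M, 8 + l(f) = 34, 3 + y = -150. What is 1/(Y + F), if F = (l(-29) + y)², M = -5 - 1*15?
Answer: 1/29685 ≈ 3.3687e-5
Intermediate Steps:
y = -153 (y = -3 - 150 = -153)
l(f) = 26 (l(f) = -8 + 34 = 26)
M = -20 (M = -5 - 15 = -20)
F = 16129 (F = (26 - 153)² = (-127)² = 16129)
X(V, O) = -20
Y = 13556 (Y = 56 - 675*(-20) = 56 + 13500 = 13556)
1/(Y + F) = 1/(13556 + 16129) = 1/29685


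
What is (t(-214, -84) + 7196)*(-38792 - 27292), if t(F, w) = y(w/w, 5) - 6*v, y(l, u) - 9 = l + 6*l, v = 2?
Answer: -475804800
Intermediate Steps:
y(l, u) = 9 + 7*l (y(l, u) = 9 + (l + 6*l) = 9 + 7*l)
t(F, w) = 4 (t(F, w) = (9 + 7*(w/w)) - 6*2 = (9 + 7*1) - 12 = (9 + 7) - 12 = 16 - 12 = 4)
(t(-214, -84) + 7196)*(-38792 - 27292) = (4 + 7196)*(-38792 - 27292) = 7200*(-66084) = -475804800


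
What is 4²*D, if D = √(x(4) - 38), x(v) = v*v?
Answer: 16*I*√22 ≈ 75.047*I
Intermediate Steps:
x(v) = v²
D = I*√22 (D = √(4² - 38) = √(16 - 38) = √(-22) = I*√22 ≈ 4.6904*I)
4²*D = 4²*(I*√22) = 16*(I*√22) = 16*I*√22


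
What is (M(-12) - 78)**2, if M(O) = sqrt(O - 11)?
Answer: (78 - I*sqrt(23))**2 ≈ 6061.0 - 748.15*I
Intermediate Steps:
M(O) = sqrt(-11 + O)
(M(-12) - 78)**2 = (sqrt(-11 - 12) - 78)**2 = (sqrt(-23) - 78)**2 = (I*sqrt(23) - 78)**2 = (-78 + I*sqrt(23))**2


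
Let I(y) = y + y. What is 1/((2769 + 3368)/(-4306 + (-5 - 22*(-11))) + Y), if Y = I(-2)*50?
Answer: -4069/819937 ≈ -0.0049626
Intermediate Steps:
I(y) = 2*y
Y = -200 (Y = (2*(-2))*50 = -4*50 = -200)
1/((2769 + 3368)/(-4306 + (-5 - 22*(-11))) + Y) = 1/((2769 + 3368)/(-4306 + (-5 - 22*(-11))) - 200) = 1/(6137/(-4306 + (-5 + 242)) - 200) = 1/(6137/(-4306 + 237) - 200) = 1/(6137/(-4069) - 200) = 1/(6137*(-1/4069) - 200) = 1/(-6137/4069 - 200) = 1/(-819937/4069) = -4069/819937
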